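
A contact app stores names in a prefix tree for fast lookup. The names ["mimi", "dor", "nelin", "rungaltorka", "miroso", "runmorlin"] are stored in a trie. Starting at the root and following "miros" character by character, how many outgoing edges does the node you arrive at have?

The children of the "miros" node are the distinct next characters among strings starting with "miros".
Distinct next characters after "miros": o.
That node has 1 child edge.

1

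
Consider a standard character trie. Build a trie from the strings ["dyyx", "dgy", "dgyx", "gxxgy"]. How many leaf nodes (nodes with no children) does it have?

3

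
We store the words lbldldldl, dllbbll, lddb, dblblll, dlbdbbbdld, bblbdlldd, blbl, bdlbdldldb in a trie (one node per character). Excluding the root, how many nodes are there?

54

Insert word by word; a character creates a node only if that edge doesn't already exist:
  "lbldldldl" → 9 new (l, b, l, d, l, d, l, d, l)
  "dllbbll" → 7 new (d, l, l, b, b, l, l)
  "lddb" → prefix "l" already present; 3 new (d, d, b)
  "dblblll" → prefix "d" already present; 6 new (b, l, b, l, l, l)
  "dlbdbbbdld" → prefix "dl" already present; 8 new (b, d, b, b, b, d, l, d)
  "bblbdlldd" → 9 new (b, b, l, b, d, l, l, d, d)
  "blbl" → prefix "b" already present; 3 new (l, b, l)
  "bdlbdldldb" → prefix "b" already present; 9 new (d, l, b, d, l, d, l, d, b)
Total nodes = 9 + 7 + 3 + 6 + 8 + 9 + 3 + 9 = 54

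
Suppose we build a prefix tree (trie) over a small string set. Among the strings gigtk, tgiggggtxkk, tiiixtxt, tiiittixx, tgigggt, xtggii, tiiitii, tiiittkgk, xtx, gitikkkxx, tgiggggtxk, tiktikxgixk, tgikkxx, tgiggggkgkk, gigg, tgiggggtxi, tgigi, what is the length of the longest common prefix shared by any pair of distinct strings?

The deepest shared node is where two words last agree before diverging.
"tgiggggtxk" and "tgiggggtxkk" agree on "tgiggggtxk" (10 characters) before diverging; nothing deeper is shared.
Longest shared-prefix length: 10

10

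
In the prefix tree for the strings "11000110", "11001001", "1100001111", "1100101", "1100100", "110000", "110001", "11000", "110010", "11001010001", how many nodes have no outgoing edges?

4

A leaf is a node with no children — equivalently, the end of a word that is not a proper prefix of any other stored word.
Those words: "1100001111", "11000110", "11001001", "11001010001"
Leaf count: 4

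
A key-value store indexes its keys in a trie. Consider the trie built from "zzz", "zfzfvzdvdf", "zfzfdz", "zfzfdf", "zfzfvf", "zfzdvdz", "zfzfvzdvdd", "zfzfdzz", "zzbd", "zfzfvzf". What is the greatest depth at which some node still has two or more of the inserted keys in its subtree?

Look for the deepest trie node that still has at least two words in its subtree.
e.g. "zfzfvzdvdd" and "zfzfvzdvdf" share the prefix "zfzfvzdvd" of length 9; no pair shares a longer one.
Longest shared-prefix length: 9

9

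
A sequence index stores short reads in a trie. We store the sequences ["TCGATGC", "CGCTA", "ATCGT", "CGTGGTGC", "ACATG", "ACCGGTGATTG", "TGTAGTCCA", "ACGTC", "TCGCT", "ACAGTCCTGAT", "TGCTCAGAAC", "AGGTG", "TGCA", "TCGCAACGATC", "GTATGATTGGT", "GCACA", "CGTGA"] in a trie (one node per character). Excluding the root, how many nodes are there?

Trace insertions, counting only characters that open a new branch:
  "TCGATGC" → 7 new (T, C, G, A, T, G, C)
  "CGCTA" → 5 new (C, G, C, T, A)
  "ATCGT" → 5 new (A, T, C, G, T)
  "CGTGGTGC" → prefix "CG" already present; 6 new (T, G, G, T, G, C)
  "ACATG" → prefix "A" already present; 4 new (C, A, T, G)
  "ACCGGTGATTG" → prefix "AC" already present; 9 new (C, G, G, T, G, A, T, T, G)
  "TGTAGTCCA" → prefix "T" already present; 8 new (G, T, A, G, T, C, C, A)
  "ACGTC" → prefix "AC" already present; 3 new (G, T, C)
  "TCGCT" → prefix "TCG" already present; 2 new (C, T)
  "ACAGTCCTGAT" → prefix "ACA" already present; 8 new (G, T, C, C, T, G, A, T)
  "TGCTCAGAAC" → prefix "TG" already present; 8 new (C, T, C, A, G, A, A, C)
  "AGGTG" → prefix "A" already present; 4 new (G, G, T, G)
  "TGCA" → prefix "TGC" already present; 1 new (A)
  "TCGCAACGATC" → prefix "TCGC" already present; 7 new (A, A, C, G, A, T, C)
  "GTATGATTGGT" → 11 new (G, T, A, T, G, A, T, T, G, G, T)
  "GCACA" → prefix "G" already present; 4 new (C, A, C, A)
  "CGTGA" → prefix "CGTG" already present; 1 new (A)
Total nodes = 7 + 5 + 5 + 6 + 4 + 9 + 8 + 3 + 2 + 8 + 8 + 4 + 1 + 7 + 11 + 4 + 1 = 93

93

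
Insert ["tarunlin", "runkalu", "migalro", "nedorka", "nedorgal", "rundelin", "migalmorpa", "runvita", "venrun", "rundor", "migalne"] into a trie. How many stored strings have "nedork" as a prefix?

1

Walk to "nedork"; the words in its subtree are exactly those with that prefix.
Matches: "nedorka"
Count: 1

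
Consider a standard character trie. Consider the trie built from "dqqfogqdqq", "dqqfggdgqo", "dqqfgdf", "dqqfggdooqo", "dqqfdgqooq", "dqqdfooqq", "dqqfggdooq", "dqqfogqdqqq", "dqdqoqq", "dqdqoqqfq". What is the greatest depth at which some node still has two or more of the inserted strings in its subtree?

The deepest shared node is where two words last agree before diverging.
e.g. "dqqfggdooq" and "dqqfggdooqo" share the prefix "dqqfggdooq" of length 10; no pair shares a longer one.
Longest shared-prefix length: 10

10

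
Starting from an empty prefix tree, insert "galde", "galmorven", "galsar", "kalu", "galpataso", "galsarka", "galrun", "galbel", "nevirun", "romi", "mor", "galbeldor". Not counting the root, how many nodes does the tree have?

Count nodes per top-level branch (shared prefixes stored once):
  'g'-branch (galbel, galbeldor, galde, galmorven, galpataso, galrun, galsar, galsarka): 31 nodes
  'k'-branch (kalu): 4 nodes
  'm'-branch (mor): 3 nodes
  'n'-branch (nevirun): 7 nodes
  'r'-branch (romi): 4 nodes
Sum: 49

49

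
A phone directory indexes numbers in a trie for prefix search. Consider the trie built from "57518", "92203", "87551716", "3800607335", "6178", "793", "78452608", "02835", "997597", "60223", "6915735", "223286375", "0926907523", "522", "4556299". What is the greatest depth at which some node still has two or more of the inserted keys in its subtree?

The deepest shared node is where two words last agree before diverging.
"02835" and "0926907523" agree on "0" (1 characters) before diverging; nothing deeper is shared.
Longest shared-prefix length: 1

1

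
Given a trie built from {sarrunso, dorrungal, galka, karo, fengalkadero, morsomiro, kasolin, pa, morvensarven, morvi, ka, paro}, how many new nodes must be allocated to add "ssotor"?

Walking "ssotor" from the root, the first 1 characters ("s") follow existing edges; "s" is the first miss.
New nodes needed: |"ssotor"| − 1 = 6 − 1 = 5.

5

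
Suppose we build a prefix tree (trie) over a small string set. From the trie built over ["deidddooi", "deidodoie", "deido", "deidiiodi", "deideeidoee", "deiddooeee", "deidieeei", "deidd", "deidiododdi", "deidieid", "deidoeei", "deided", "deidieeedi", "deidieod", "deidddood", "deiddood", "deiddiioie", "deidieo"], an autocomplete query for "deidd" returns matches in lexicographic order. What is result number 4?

DFS of the "deidd" subtree visits, in order: "deidd", "deidddood", "deidddooi", "deiddiioie", "deiddood", "deiddooeee"
The 4th is deiddiioie.

deiddiioie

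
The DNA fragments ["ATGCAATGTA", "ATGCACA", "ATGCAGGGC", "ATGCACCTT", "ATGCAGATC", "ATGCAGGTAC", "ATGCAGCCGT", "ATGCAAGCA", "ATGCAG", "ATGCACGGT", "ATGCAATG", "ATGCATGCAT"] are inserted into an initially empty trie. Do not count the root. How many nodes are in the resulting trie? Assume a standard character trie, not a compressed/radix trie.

40

Trace insertions, counting only characters that open a new branch:
  "ATGCAATGTA" → 10 new (A, T, G, C, A, A, T, G, T, A)
  "ATGCACA" → prefix "ATGCA" already present; 2 new (C, A)
  "ATGCAGGGC" → prefix "ATGCA" already present; 4 new (G, G, G, C)
  "ATGCACCTT" → prefix "ATGCAC" already present; 3 new (C, T, T)
  "ATGCAGATC" → prefix "ATGCAG" already present; 3 new (A, T, C)
  "ATGCAGGTAC" → prefix "ATGCAGG" already present; 3 new (T, A, C)
  "ATGCAGCCGT" → prefix "ATGCAG" already present; 4 new (C, C, G, T)
  "ATGCAAGCA" → prefix "ATGCAA" already present; 3 new (G, C, A)
  "ATGCAG" → prefix "ATGCAG" already present; 0 new (none)
  "ATGCACGGT" → prefix "ATGCAC" already present; 3 new (G, G, T)
  "ATGCAATG" → prefix "ATGCAATG" already present; 0 new (none)
  "ATGCATGCAT" → prefix "ATGCA" already present; 5 new (T, G, C, A, T)
Total nodes = 10 + 2 + 4 + 3 + 3 + 3 + 4 + 3 + 0 + 3 + 0 + 5 = 40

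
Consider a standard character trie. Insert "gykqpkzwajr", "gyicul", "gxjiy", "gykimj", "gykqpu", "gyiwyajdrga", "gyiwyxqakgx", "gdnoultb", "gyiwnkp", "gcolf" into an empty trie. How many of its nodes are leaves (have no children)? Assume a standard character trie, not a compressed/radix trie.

A leaf is a node with no children — equivalently, the end of a word that is not a proper prefix of any other stored word.
Those words: "gcolf", "gdnoultb", "gxjiy", "gyicul", "gyiwnkp", "gyiwyajdrga", "gyiwyxqakgx", "gykimj", "gykqpkzwajr", "gykqpu"
Leaf count: 10

10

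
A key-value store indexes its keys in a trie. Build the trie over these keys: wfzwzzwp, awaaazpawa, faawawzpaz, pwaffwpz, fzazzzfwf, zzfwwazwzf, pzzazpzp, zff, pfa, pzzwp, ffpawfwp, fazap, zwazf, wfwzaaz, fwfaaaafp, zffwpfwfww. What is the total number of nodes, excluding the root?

101

Trace insertions, counting only characters that open a new branch:
  "wfzwzzwp" → 8 new (w, f, z, w, z, z, w, p)
  "awaaazpawa" → 10 new (a, w, a, a, a, z, p, a, w, a)
  "faawawzpaz" → 10 new (f, a, a, w, a, w, z, p, a, z)
  "pwaffwpz" → 8 new (p, w, a, f, f, w, p, z)
  "fzazzzfwf" → prefix "f" already present; 8 new (z, a, z, z, z, f, w, f)
  "zzfwwazwzf" → 10 new (z, z, f, w, w, a, z, w, z, f)
  "pzzazpzp" → prefix "p" already present; 7 new (z, z, a, z, p, z, p)
  "zff" → prefix "z" already present; 2 new (f, f)
  "pfa" → prefix "p" already present; 2 new (f, a)
  "pzzwp" → prefix "pzz" already present; 2 new (w, p)
  "ffpawfwp" → prefix "f" already present; 7 new (f, p, a, w, f, w, p)
  "fazap" → prefix "fa" already present; 3 new (z, a, p)
  "zwazf" → prefix "z" already present; 4 new (w, a, z, f)
  "wfwzaaz" → prefix "wf" already present; 5 new (w, z, a, a, z)
  "fwfaaaafp" → prefix "f" already present; 8 new (w, f, a, a, a, a, f, p)
  "zffwpfwfww" → prefix "zff" already present; 7 new (w, p, f, w, f, w, w)
Total nodes = 8 + 10 + 10 + 8 + 8 + 10 + 7 + 2 + 2 + 2 + 7 + 3 + 4 + 5 + 8 + 7 = 101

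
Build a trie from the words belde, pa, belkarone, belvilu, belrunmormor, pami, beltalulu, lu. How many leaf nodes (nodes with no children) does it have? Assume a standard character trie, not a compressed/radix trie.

7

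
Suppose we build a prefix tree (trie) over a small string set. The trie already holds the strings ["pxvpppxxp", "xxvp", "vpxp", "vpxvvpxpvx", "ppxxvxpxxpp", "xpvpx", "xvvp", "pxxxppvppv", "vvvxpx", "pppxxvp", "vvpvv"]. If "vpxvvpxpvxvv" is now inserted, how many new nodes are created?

"vpxvvpxpvx" is already a path in the trie; the remaining "vv" must be added.
Each of the 2 remaining characters creates one node.

2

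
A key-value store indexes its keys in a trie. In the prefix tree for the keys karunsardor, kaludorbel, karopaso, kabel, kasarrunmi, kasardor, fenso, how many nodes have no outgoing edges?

7

A leaf is a node with no children — equivalently, the end of a word that is not a proper prefix of any other stored word.
Those words: "fenso", "kabel", "kaludorbel", "karopaso", "karunsardor", "kasardor", "kasarrunmi"
Leaf count: 7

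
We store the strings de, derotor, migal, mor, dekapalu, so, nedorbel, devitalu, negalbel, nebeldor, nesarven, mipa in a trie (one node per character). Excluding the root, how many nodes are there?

56

For each word, the new-node count is its length minus the longest prefix already in the trie:
  "de" → 2 new (d, e)
  "derotor" → prefix "de" already present; 5 new (r, o, t, o, r)
  "migal" → 5 new (m, i, g, a, l)
  "mor" → prefix "m" already present; 2 new (o, r)
  "dekapalu" → prefix "de" already present; 6 new (k, a, p, a, l, u)
  "so" → 2 new (s, o)
  "nedorbel" → 8 new (n, e, d, o, r, b, e, l)
  "devitalu" → prefix "de" already present; 6 new (v, i, t, a, l, u)
  "negalbel" → prefix "ne" already present; 6 new (g, a, l, b, e, l)
  "nebeldor" → prefix "ne" already present; 6 new (b, e, l, d, o, r)
  "nesarven" → prefix "ne" already present; 6 new (s, a, r, v, e, n)
  "mipa" → prefix "mi" already present; 2 new (p, a)
Total nodes = 2 + 5 + 5 + 2 + 6 + 2 + 8 + 6 + 6 + 6 + 6 + 2 = 56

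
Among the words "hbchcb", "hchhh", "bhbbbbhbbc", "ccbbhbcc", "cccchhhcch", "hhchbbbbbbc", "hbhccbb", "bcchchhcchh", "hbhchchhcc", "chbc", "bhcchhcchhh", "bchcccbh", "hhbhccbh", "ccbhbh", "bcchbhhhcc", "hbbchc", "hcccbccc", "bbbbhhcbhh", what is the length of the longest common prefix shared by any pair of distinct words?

4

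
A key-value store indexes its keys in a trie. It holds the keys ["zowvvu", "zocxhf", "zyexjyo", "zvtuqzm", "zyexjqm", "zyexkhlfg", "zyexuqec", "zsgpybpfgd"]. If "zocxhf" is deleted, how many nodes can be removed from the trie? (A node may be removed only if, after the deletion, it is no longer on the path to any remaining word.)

4

Walk "zocxhf" from the leaf back toward the root, removing each node that no remaining word uses.
The suffix "cxhf" (4 nodes) is used only by "zocxhf"; the node for "zo" still has the child "w", so pruning stops there.
Nodes removed: 4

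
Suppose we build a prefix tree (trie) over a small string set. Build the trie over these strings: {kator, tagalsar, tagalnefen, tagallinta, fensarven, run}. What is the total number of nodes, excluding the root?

35

Trace insertions, counting only characters that open a new branch:
  "kator" → 5 new (k, a, t, o, r)
  "tagalsar" → 8 new (t, a, g, a, l, s, a, r)
  "tagalnefen" → prefix "tagal" already present; 5 new (n, e, f, e, n)
  "tagallinta" → prefix "tagal" already present; 5 new (l, i, n, t, a)
  "fensarven" → 9 new (f, e, n, s, a, r, v, e, n)
  "run" → 3 new (r, u, n)
Total nodes = 5 + 8 + 5 + 5 + 9 + 3 = 35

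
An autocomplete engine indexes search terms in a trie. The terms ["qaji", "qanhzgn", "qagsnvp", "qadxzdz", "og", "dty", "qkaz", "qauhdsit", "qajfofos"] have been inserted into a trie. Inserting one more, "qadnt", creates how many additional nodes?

2

"qad" is already a path in the trie; the remaining "nt" must be added.
So 5 − 3 = 2 new nodes.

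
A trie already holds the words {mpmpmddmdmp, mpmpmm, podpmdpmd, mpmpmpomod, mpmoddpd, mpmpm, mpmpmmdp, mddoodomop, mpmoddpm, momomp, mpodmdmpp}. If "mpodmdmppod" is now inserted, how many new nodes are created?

2

Walking "mpodmdmppod" from the root, the first 9 characters ("mpodmdmpp") follow existing edges; "o" is the first miss.
So 11 − 9 = 2 new nodes.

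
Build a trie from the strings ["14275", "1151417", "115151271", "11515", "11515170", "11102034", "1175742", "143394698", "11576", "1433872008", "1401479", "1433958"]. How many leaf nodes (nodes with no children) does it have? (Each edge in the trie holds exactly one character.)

11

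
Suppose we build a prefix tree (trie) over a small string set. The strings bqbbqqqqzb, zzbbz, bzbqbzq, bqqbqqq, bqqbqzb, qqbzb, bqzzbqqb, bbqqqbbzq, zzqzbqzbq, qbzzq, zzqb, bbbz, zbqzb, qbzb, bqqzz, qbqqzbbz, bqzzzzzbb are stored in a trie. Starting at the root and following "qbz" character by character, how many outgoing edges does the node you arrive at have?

2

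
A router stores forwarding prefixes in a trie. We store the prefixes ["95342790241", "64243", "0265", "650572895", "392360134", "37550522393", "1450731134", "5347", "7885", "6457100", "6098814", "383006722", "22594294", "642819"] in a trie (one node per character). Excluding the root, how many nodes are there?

95

Insert word by word; a character creates a node only if that edge doesn't already exist:
  "95342790241" → 11 new (9, 5, 3, 4, 2, 7, 9, 0, 2, 4, 1)
  "64243" → 5 new (6, 4, 2, 4, 3)
  "0265" → 4 new (0, 2, 6, 5)
  "650572895" → prefix "6" already present; 8 new (5, 0, 5, 7, 2, 8, 9, 5)
  "392360134" → 9 new (3, 9, 2, 3, 6, 0, 1, 3, 4)
  "37550522393" → prefix "3" already present; 10 new (7, 5, 5, 0, 5, 2, 2, 3, 9, 3)
  "1450731134" → 10 new (1, 4, 5, 0, 7, 3, 1, 1, 3, 4)
  "5347" → 4 new (5, 3, 4, 7)
  "7885" → 4 new (7, 8, 8, 5)
  "6457100" → prefix "64" already present; 5 new (5, 7, 1, 0, 0)
  "6098814" → prefix "6" already present; 6 new (0, 9, 8, 8, 1, 4)
  "383006722" → prefix "3" already present; 8 new (8, 3, 0, 0, 6, 7, 2, 2)
  "22594294" → 8 new (2, 2, 5, 9, 4, 2, 9, 4)
  "642819" → prefix "642" already present; 3 new (8, 1, 9)
Total nodes = 11 + 5 + 4 + 8 + 9 + 10 + 10 + 4 + 4 + 5 + 6 + 8 + 8 + 3 = 95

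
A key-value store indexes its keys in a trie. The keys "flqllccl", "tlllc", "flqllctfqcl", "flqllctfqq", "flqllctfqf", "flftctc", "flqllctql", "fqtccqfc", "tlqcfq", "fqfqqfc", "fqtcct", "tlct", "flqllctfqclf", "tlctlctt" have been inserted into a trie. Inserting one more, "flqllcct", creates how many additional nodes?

1

"flqllcc" is already a path in the trie; the remaining "t" must be added.
New nodes needed: |"flqllcct"| − 7 = 8 − 7 = 1.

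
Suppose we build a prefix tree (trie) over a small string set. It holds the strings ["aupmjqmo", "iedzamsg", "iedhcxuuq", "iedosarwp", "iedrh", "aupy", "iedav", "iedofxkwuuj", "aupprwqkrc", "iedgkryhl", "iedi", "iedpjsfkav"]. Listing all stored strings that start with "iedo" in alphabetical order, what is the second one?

iedosarwp

Words with prefix "iedo", in lexicographic order: "iedofxkwuuj", "iedosarwp"
The 2nd is iedosarwp.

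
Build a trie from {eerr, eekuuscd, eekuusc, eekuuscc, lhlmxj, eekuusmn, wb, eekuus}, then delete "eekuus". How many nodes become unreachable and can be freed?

0

A node on "eekuus"'s path can go only if nothing else ends at it or branches off below it.
Every node on "eekuus" is still needed (e.g. by "eekuuscd"), so nothing is freed.
Nodes removed: 0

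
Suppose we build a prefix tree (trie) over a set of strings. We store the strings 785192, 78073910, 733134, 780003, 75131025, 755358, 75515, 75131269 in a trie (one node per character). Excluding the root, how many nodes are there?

36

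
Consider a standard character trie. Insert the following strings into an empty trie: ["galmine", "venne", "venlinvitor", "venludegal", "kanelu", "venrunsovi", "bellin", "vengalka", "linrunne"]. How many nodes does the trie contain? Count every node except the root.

Trace insertions, counting only characters that open a new branch:
  "galmine" → 7 new (g, a, l, m, i, n, e)
  "venne" → 5 new (v, e, n, n, e)
  "venlinvitor" → prefix "ven" already present; 8 new (l, i, n, v, i, t, o, r)
  "venludegal" → prefix "venl" already present; 6 new (u, d, e, g, a, l)
  "kanelu" → 6 new (k, a, n, e, l, u)
  "venrunsovi" → prefix "ven" already present; 7 new (r, u, n, s, o, v, i)
  "bellin" → 6 new (b, e, l, l, i, n)
  "vengalka" → prefix "ven" already present; 5 new (g, a, l, k, a)
  "linrunne" → 8 new (l, i, n, r, u, n, n, e)
Total nodes = 7 + 5 + 8 + 6 + 6 + 7 + 6 + 5 + 8 = 58

58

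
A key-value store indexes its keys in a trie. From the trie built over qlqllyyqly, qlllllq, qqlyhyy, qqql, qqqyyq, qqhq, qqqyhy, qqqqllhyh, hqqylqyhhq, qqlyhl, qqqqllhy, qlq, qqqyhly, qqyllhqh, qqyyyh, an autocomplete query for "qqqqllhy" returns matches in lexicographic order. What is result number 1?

Filter for "qqqqllhy…" and sort: "qqqqllhy", "qqqqllhyh"
Position 1: qqqqllhy

qqqqllhy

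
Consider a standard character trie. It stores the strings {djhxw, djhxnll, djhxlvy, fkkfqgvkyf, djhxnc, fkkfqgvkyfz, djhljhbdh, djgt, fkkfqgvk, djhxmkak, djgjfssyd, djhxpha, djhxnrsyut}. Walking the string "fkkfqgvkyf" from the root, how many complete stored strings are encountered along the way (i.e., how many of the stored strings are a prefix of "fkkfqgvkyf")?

2

Traverse "fkkfqgvkyf" character by character; count nodes along the way that are marked as word ends.
Prefixes of the query that are stored words: "fkkfqgvk", "fkkfqgvkyf"
Count: 2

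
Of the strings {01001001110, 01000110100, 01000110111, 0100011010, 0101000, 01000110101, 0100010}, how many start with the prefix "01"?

7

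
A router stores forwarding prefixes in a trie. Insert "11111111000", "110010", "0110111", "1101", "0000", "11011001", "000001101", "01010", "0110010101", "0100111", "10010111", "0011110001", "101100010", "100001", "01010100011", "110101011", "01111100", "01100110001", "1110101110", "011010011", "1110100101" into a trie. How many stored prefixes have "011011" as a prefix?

1

Filter for entries beginning with "011011":
Words under "011011": 0110111
Count: 1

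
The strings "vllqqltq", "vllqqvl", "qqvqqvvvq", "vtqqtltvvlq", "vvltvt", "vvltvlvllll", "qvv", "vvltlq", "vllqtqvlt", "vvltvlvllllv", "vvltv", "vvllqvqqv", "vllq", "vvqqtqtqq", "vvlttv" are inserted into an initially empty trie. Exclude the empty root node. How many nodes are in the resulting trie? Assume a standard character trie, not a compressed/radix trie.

Insert word by word; a character creates a node only if that edge doesn't already exist:
  "vllqqltq" → 8 new (v, l, l, q, q, l, t, q)
  "vllqqvl" → prefix "vllqq" already present; 2 new (v, l)
  "qqvqqvvvq" → 9 new (q, q, v, q, q, v, v, v, q)
  "vtqqtltvvlq" → prefix "v" already present; 10 new (t, q, q, t, l, t, v, v, l, q)
  "vvltvt" → prefix "v" already present; 5 new (v, l, t, v, t)
  "vvltvlvllll" → prefix "vvltv" already present; 6 new (l, v, l, l, l, l)
  "qvv" → prefix "q" already present; 2 new (v, v)
  "vvltlq" → prefix "vvlt" already present; 2 new (l, q)
  "vllqtqvlt" → prefix "vllq" already present; 5 new (t, q, v, l, t)
  "vvltvlvllllv" → prefix "vvltvlvllll" already present; 1 new (v)
  "vvltv" → prefix "vvltv" already present; 0 new (none)
  "vvllqvqqv" → prefix "vvl" already present; 6 new (l, q, v, q, q, v)
  "vllq" → prefix "vllq" already present; 0 new (none)
  "vvqqtqtqq" → prefix "vv" already present; 7 new (q, q, t, q, t, q, q)
  "vvlttv" → prefix "vvlt" already present; 2 new (t, v)
Total nodes = 8 + 2 + 9 + 10 + 5 + 6 + 2 + 2 + 5 + 1 + 0 + 6 + 0 + 7 + 2 = 65

65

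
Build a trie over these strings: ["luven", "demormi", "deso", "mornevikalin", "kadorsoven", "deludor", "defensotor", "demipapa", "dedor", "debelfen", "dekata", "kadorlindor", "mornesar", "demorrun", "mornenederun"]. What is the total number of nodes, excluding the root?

Trace insertions, counting only characters that open a new branch:
  "luven" → 5 new (l, u, v, e, n)
  "demormi" → 7 new (d, e, m, o, r, m, i)
  "deso" → prefix "de" already present; 2 new (s, o)
  "mornevikalin" → 12 new (m, o, r, n, e, v, i, k, a, l, i, n)
  "kadorsoven" → 10 new (k, a, d, o, r, s, o, v, e, n)
  "deludor" → prefix "de" already present; 5 new (l, u, d, o, r)
  "defensotor" → prefix "de" already present; 8 new (f, e, n, s, o, t, o, r)
  "demipapa" → prefix "dem" already present; 5 new (i, p, a, p, a)
  "dedor" → prefix "de" already present; 3 new (d, o, r)
  "debelfen" → prefix "de" already present; 6 new (b, e, l, f, e, n)
  "dekata" → prefix "de" already present; 4 new (k, a, t, a)
  "kadorlindor" → prefix "kador" already present; 6 new (l, i, n, d, o, r)
  "mornesar" → prefix "morne" already present; 3 new (s, a, r)
  "demorrun" → prefix "demor" already present; 3 new (r, u, n)
  "mornenederun" → prefix "morne" already present; 7 new (n, e, d, e, r, u, n)
Total nodes = 5 + 7 + 2 + 12 + 10 + 5 + 8 + 5 + 3 + 6 + 4 + 6 + 3 + 3 + 7 = 86

86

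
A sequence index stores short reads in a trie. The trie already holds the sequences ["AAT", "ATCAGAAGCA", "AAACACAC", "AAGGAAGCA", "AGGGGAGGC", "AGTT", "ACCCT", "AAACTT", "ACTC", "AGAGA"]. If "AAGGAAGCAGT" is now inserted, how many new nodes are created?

2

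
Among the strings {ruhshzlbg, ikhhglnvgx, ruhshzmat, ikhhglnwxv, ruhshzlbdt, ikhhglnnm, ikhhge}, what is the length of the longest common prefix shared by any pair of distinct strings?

Equivalently: take the maximum, over all pairs, of their longest common prefix length.
e.g. "ruhshzlbdt" and "ruhshzlbg" share the prefix "ruhshzlb" of length 8; no pair shares a longer one.
Longest shared-prefix length: 8

8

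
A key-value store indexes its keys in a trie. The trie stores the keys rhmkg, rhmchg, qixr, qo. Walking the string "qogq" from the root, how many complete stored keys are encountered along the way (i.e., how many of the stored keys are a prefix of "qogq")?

Traverse "qogq" character by character; count nodes along the way that are marked as word ends.
Prefixes of the query that are stored words: "qo"
Count: 1

1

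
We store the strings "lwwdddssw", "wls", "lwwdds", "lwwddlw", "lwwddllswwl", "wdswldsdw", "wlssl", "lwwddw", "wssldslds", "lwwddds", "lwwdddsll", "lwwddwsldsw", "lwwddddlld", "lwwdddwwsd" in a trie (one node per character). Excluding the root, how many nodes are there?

54

For each word, the new-node count is its length minus the longest prefix already in the trie:
  "lwwdddssw" → 9 new (l, w, w, d, d, d, s, s, w)
  "wls" → 3 new (w, l, s)
  "lwwdds" → prefix "lwwdd" already present; 1 new (s)
  "lwwddlw" → prefix "lwwdd" already present; 2 new (l, w)
  "lwwddllswwl" → prefix "lwwddl" already present; 5 new (l, s, w, w, l)
  "wdswldsdw" → prefix "w" already present; 8 new (d, s, w, l, d, s, d, w)
  "wlssl" → prefix "wls" already present; 2 new (s, l)
  "lwwddw" → prefix "lwwdd" already present; 1 new (w)
  "wssldslds" → prefix "w" already present; 8 new (s, s, l, d, s, l, d, s)
  "lwwddds" → prefix "lwwddds" already present; 0 new (none)
  "lwwdddsll" → prefix "lwwddds" already present; 2 new (l, l)
  "lwwddwsldsw" → prefix "lwwddw" already present; 5 new (s, l, d, s, w)
  "lwwddddlld" → prefix "lwwddd" already present; 4 new (d, l, l, d)
  "lwwdddwwsd" → prefix "lwwddd" already present; 4 new (w, w, s, d)
Total nodes = 9 + 3 + 1 + 2 + 5 + 8 + 2 + 1 + 8 + 0 + 2 + 5 + 4 + 4 = 54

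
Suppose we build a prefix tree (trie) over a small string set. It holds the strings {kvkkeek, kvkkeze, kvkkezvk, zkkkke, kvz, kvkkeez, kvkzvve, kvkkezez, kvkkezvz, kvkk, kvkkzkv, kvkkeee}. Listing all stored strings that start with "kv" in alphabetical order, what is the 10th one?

kvkzvve

Filter for "kv…" and sort: "kvkk", "kvkkeee", "kvkkeek", "kvkkeez", "kvkkeze", "kvkkezez", "kvkkezvk", "kvkkezvz", "kvkkzkv", "kvkzvve", "kvz"
The 10th is kvkzvve.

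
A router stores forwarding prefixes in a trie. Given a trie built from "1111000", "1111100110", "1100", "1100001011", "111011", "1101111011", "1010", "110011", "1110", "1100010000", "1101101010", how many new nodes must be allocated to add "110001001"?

"11000100" is already a path in the trie; the remaining "1" must be added.
Each of the 1 remaining characters creates one node.

1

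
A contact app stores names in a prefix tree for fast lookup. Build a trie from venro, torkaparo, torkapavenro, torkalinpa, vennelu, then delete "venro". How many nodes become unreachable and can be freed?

2

After clearing the end-marker at "venro", prune upward until reaching a node still needed by another word.
The suffix "ro" (2 nodes) is used only by "venro"; the node for "ven" still has the child "n", so pruning stops there.
Nodes removed: 2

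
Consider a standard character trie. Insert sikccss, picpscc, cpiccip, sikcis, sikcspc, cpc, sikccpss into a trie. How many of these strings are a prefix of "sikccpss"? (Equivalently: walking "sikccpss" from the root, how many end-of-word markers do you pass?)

1

Walk "sikccpss" from the root; an end-of-word marker is hit whenever a stored word is a prefix of "sikccpss".
Prefixes of the query that are stored words: "sikccpss"
Count: 1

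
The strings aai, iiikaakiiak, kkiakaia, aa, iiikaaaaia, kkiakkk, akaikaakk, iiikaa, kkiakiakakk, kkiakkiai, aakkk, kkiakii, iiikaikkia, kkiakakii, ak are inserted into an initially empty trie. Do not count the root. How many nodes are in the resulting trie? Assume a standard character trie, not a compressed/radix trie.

57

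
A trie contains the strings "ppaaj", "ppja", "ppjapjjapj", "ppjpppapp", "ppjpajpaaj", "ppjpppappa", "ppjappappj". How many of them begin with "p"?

7

Filter for entries beginning with "p":
Words under "p": ppaaj, ppja, ppjapjjapj, ppjappappj, ppjpajpaaj, ppjpppapp, ppjpppappa
Count: 7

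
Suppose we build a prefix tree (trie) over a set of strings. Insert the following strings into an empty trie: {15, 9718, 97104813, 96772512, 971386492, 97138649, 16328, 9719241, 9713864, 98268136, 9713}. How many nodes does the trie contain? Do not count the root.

Trace insertions, counting only characters that open a new branch:
  "15" → 2 new (1, 5)
  "9718" → 4 new (9, 7, 1, 8)
  "97104813" → prefix "971" already present; 5 new (0, 4, 8, 1, 3)
  "96772512" → prefix "9" already present; 7 new (6, 7, 7, 2, 5, 1, 2)
  "971386492" → prefix "971" already present; 6 new (3, 8, 6, 4, 9, 2)
  "97138649" → prefix "97138649" already present; 0 new (none)
  "16328" → prefix "1" already present; 4 new (6, 3, 2, 8)
  "9719241" → prefix "971" already present; 4 new (9, 2, 4, 1)
  "9713864" → prefix "9713864" already present; 0 new (none)
  "98268136" → prefix "9" already present; 7 new (8, 2, 6, 8, 1, 3, 6)
  "9713" → prefix "9713" already present; 0 new (none)
Total nodes = 2 + 4 + 5 + 7 + 6 + 0 + 4 + 4 + 0 + 7 + 0 = 39

39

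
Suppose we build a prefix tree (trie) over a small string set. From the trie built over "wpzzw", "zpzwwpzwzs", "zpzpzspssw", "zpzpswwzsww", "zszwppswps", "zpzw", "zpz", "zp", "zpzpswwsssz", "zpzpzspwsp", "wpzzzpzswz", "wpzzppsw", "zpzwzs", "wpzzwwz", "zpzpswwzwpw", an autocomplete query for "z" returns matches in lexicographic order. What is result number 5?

zpzpswwzwpw

Words with prefix "z", in lexicographic order: "zp", "zpz", "zpzpswwsssz", "zpzpswwzsww", "zpzpswwzwpw", "zpzpzspssw", "zpzpzspwsp", "zpzw", "zpzwwpzwzs", "zpzwzs", "zszwppswps"
Position 5: zpzpswwzwpw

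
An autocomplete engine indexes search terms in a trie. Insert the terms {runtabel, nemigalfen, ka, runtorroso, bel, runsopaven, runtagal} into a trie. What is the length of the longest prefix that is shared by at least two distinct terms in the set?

5

Look for the deepest trie node that still has at least two words in its subtree.
e.g. "runtabel" and "runtagal" share the prefix "runta" of length 5; no pair shares a longer one.
Longest shared-prefix length: 5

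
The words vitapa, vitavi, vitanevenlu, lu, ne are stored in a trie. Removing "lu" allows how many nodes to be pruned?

2

After clearing the end-marker at "lu", prune upward until reaching a node still needed by another word.
No other word shares any prefix with "lu", so all 2 of its nodes go.
Nodes removed: 2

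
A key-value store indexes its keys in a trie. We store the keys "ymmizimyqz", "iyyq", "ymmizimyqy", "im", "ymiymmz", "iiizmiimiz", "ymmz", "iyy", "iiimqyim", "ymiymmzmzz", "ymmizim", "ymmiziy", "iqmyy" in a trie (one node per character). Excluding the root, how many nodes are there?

Count nodes per top-level branch (shared prefixes stored once):
  'i'-branch (iiimqyim, iiizmiimiz, im, iqmyy, iyy, iyyq): 23 nodes
  'y'-branch (ymiymmz, ymiymmzmzz, ymmizim, ymmizimyqy, ymmizimyqz, ymmiziy, ymmz): 21 nodes
Sum: 44

44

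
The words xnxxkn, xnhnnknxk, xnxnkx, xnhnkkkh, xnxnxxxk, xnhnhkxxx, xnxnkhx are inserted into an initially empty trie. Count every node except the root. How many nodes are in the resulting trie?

Insert word by word; a character creates a node only if that edge doesn't already exist:
  "xnxxkn" → 6 new (x, n, x, x, k, n)
  "xnhnnknxk" → prefix "xn" already present; 7 new (h, n, n, k, n, x, k)
  "xnxnkx" → prefix "xnx" already present; 3 new (n, k, x)
  "xnhnkkkh" → prefix "xnhn" already present; 4 new (k, k, k, h)
  "xnxnxxxk" → prefix "xnxn" already present; 4 new (x, x, x, k)
  "xnhnhkxxx" → prefix "xnhn" already present; 5 new (h, k, x, x, x)
  "xnxnkhx" → prefix "xnxnk" already present; 2 new (h, x)
Total nodes = 6 + 7 + 3 + 4 + 4 + 5 + 2 = 31

31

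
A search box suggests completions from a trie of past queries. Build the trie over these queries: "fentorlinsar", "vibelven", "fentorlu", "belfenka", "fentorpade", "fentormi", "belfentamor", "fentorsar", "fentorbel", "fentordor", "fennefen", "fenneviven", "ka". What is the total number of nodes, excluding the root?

61

For each word, the new-node count is its length minus the longest prefix already in the trie:
  "fentorlinsar" → 12 new (f, e, n, t, o, r, l, i, n, s, a, r)
  "vibelven" → 8 new (v, i, b, e, l, v, e, n)
  "fentorlu" → prefix "fentorl" already present; 1 new (u)
  "belfenka" → 8 new (b, e, l, f, e, n, k, a)
  "fentorpade" → prefix "fentor" already present; 4 new (p, a, d, e)
  "fentormi" → prefix "fentor" already present; 2 new (m, i)
  "belfentamor" → prefix "belfen" already present; 5 new (t, a, m, o, r)
  "fentorsar" → prefix "fentor" already present; 3 new (s, a, r)
  "fentorbel" → prefix "fentor" already present; 3 new (b, e, l)
  "fentordor" → prefix "fentor" already present; 3 new (d, o, r)
  "fennefen" → prefix "fen" already present; 5 new (n, e, f, e, n)
  "fenneviven" → prefix "fenne" already present; 5 new (v, i, v, e, n)
  "ka" → 2 new (k, a)
Total nodes = 12 + 8 + 1 + 8 + 4 + 2 + 5 + 3 + 3 + 3 + 5 + 5 + 2 = 61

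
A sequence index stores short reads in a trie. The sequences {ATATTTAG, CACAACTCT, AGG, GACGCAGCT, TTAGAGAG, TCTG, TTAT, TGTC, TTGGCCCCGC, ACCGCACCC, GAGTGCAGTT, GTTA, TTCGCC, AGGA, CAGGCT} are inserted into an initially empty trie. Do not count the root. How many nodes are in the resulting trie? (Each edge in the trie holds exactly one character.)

Count nodes per top-level branch (shared prefixes stored once):
  'A'-branch (ACCGCACCC, AGG, AGGA, ATATTTAG): 19 nodes
  'C'-branch (CACAACTCT, CAGGCT): 13 nodes
  'G'-branch (GACGCAGCT, GAGTGCAGTT, GTTA): 20 nodes
  'T'-branch (TCTG, TGTC, TTAGAGAG, TTAT, TTCGCC, TTGGCCCCGC): 27 nodes
Sum: 79

79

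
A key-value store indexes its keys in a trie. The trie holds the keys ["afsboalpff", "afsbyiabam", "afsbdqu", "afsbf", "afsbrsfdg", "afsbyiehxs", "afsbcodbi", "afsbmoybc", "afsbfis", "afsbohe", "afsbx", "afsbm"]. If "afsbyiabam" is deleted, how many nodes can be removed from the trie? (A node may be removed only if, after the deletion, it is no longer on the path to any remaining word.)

Walk "afsbyiabam" from the leaf back toward the root, removing each node that no remaining word uses.
The suffix "abam" (4 nodes) is used only by "afsbyiabam"; the node for "afsbyi" still has the child "e", so pruning stops there.
Nodes removed: 4

4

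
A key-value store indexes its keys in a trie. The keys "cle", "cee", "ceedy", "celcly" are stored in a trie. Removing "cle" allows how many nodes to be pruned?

2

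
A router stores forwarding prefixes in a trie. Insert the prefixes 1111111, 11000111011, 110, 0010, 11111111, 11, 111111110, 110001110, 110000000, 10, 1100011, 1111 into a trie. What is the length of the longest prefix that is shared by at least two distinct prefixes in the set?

Look for the deepest trie node that still has at least two words in its subtree.
"110001110" and "11000111011" agree on "110001110" (9 characters) before diverging; nothing deeper is shared.
Longest shared-prefix length: 9

9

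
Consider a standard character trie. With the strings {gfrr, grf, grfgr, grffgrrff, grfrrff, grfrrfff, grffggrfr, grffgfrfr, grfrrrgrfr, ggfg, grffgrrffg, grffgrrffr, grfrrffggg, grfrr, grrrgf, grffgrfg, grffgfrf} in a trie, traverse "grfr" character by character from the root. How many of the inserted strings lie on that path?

1

Check each prefix of "grfr" against the stored set — each match is an end-marker on the path.
Prefixes of the query that are stored words: "grf"
Count: 1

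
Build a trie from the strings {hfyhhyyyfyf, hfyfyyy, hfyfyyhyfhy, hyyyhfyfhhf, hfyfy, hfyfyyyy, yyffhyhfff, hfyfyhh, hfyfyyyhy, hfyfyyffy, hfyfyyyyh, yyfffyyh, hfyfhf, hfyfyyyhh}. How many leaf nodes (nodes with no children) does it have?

A leaf is a node with no children — equivalently, the end of a word that is not a proper prefix of any other stored word.
Those words: "hfyfhf", "hfyfyhh", "hfyfyyffy", "hfyfyyhyfhy", "hfyfyyyhh", "hfyfyyyhy", "hfyfyyyyh", "hfyhhyyyfyf", "hyyyhfyfhhf", "yyfffyyh", "yyffhyhfff"
Leaf count: 11

11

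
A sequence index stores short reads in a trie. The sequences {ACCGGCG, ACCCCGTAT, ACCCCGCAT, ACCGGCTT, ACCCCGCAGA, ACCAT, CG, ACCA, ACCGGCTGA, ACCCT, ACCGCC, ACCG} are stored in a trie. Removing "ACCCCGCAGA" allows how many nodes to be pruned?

A node on "ACCCCGCAGA"'s path can go only if nothing else ends at it or branches off below it.
The suffix "GA" (2 nodes) is used only by "ACCCCGCAGA"; the node for "ACCCCGCA" still has the child "T", so pruning stops there.
Nodes removed: 2

2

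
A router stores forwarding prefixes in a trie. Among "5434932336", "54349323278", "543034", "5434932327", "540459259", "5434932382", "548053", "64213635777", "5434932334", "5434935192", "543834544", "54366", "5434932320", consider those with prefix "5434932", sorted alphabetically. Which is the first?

5434932320

Filter for "5434932…" and sort: "5434932320", "5434932327", "54349323278", "5434932334", "5434932336", "5434932382"
The 1st is 5434932320.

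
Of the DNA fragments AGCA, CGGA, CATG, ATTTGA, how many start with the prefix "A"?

Traverse to the node for "A", then collect every word in that subtree.
Matches: "AGCA", "ATTTGA"
Count: 2

2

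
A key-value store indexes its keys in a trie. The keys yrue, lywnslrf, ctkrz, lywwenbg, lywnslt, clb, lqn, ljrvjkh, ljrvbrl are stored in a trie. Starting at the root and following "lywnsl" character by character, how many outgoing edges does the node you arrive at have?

2

Follow the path "lywnsl" to its node, then look at its outgoing edges.
Characters that immediately follow "lywnsl" among the stored strings: {r, t}.
That node has 2 child edges.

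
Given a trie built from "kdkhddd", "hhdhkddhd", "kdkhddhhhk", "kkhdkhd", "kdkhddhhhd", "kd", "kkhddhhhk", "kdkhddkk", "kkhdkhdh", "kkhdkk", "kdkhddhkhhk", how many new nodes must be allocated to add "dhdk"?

"dhdk" shares no prefix with any stored word, so all 4 characters open new nodes.
4 − 0 = 4 new nodes.

4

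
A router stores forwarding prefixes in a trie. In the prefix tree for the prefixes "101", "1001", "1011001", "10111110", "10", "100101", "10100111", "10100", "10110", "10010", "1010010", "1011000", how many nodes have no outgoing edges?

6

Leaves are exactly the stored words that no other stored word extends.
Those words: "100101", "1010010", "10100111", "1011000", "1011001", "10111110"
Leaf count: 6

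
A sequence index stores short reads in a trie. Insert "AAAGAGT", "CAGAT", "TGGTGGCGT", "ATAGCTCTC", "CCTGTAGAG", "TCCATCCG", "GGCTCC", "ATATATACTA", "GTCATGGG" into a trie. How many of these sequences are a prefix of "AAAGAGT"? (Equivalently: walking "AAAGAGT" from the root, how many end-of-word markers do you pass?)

Walk "AAAGAGT" from the root; an end-of-word marker is hit whenever a stored word is a prefix of "AAAGAGT".
Prefixes of the query that are stored words: "AAAGAGT"
Count: 1

1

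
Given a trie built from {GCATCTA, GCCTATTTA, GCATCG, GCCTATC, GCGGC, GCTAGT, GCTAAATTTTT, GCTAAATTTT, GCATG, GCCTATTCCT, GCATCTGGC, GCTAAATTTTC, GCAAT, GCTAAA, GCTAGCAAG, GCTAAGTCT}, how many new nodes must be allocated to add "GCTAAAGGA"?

"GCTAAA" is already a path in the trie; the remaining "GGA" must be added.
So 9 − 6 = 3 new nodes.

3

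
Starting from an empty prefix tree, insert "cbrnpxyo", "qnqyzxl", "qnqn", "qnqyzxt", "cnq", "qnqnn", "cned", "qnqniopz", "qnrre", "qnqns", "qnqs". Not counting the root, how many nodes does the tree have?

Trie structure (* marks end of a word):
(root)
├─ c
│  ├─ b
│  │  └─ r
│  │     └─ n
│  │        └─ p
│  │           └─ x
│  │              └─ y
│  │                 └─ o *
│  └─ n
│     ├─ e
│     │  └─ d *
│     └─ q *
└─ q
   └─ n
      ├─ q
      │  ├─ n *
      │  │  ├─ i
      │  │  │  └─ o
      │  │  │     └─ p
      │  │  │        └─ z *
      │  │  ├─ n *
      │  │  └─ s *
      │  ├─ s *
      │  └─ y
      │     └─ z
      │        └─ x
      │           ├─ l *
      │           └─ t *
      └─ r
         └─ r
            └─ e *
Counting every labelled node above: 31.

31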